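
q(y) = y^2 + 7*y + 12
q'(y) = 2*y + 7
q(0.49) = 15.67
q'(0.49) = 7.98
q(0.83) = 18.50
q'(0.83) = 8.66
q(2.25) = 32.81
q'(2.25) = 11.50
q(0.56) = 16.23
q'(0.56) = 8.12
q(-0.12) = 11.17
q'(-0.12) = 6.76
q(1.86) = 28.48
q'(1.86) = 10.72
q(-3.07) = -0.07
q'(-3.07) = 0.86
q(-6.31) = 7.65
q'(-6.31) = -5.62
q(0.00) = 12.00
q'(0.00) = 7.00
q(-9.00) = 30.00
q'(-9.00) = -11.00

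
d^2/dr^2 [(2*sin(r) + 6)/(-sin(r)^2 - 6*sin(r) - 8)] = 2*(sin(r)^5 + 6*sin(r)^4 + 4*sin(r)^3 - 54*sin(r)^2 - 140*sin(r) - 72)/(sin(r)^2 + 6*sin(r) + 8)^3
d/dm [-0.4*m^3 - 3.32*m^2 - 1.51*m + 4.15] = -1.2*m^2 - 6.64*m - 1.51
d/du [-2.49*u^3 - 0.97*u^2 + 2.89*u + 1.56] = -7.47*u^2 - 1.94*u + 2.89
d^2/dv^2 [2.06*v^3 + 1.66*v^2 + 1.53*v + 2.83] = 12.36*v + 3.32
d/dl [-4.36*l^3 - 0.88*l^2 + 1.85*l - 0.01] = -13.08*l^2 - 1.76*l + 1.85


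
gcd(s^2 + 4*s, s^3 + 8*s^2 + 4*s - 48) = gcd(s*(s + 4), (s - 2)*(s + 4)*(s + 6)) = s + 4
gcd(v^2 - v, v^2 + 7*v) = v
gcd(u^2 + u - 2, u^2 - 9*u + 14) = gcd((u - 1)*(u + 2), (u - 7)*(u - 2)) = 1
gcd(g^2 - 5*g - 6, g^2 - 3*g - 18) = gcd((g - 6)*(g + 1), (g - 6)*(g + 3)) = g - 6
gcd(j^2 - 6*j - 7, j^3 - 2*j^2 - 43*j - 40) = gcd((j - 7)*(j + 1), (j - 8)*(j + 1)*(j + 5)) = j + 1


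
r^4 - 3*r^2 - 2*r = r*(r - 2)*(r + 1)^2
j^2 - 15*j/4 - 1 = (j - 4)*(j + 1/4)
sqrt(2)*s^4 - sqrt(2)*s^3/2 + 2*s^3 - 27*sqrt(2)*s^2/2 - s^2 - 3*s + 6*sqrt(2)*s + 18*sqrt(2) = (s - 3/2)*(s - 2*sqrt(2))*(s + 3*sqrt(2))*(sqrt(2)*s + sqrt(2))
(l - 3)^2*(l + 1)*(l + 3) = l^4 - 2*l^3 - 12*l^2 + 18*l + 27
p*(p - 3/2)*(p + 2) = p^3 + p^2/2 - 3*p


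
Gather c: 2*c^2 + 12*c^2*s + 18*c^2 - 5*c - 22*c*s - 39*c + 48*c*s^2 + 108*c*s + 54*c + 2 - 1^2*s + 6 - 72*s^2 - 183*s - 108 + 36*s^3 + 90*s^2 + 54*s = c^2*(12*s + 20) + c*(48*s^2 + 86*s + 10) + 36*s^3 + 18*s^2 - 130*s - 100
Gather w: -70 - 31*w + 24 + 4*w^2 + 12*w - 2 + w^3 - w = w^3 + 4*w^2 - 20*w - 48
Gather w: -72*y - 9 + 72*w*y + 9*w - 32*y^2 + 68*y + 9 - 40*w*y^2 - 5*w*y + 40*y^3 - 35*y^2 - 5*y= w*(-40*y^2 + 67*y + 9) + 40*y^3 - 67*y^2 - 9*y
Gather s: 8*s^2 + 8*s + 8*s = 8*s^2 + 16*s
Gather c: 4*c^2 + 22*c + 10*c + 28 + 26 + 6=4*c^2 + 32*c + 60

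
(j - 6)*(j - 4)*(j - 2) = j^3 - 12*j^2 + 44*j - 48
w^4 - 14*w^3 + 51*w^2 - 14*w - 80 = (w - 8)*(w - 5)*(w - 2)*(w + 1)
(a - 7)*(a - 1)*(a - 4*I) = a^3 - 8*a^2 - 4*I*a^2 + 7*a + 32*I*a - 28*I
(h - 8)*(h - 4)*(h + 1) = h^3 - 11*h^2 + 20*h + 32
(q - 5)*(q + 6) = q^2 + q - 30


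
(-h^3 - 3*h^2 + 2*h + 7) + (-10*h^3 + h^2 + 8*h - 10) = -11*h^3 - 2*h^2 + 10*h - 3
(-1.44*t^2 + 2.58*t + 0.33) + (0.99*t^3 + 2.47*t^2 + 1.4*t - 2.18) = 0.99*t^3 + 1.03*t^2 + 3.98*t - 1.85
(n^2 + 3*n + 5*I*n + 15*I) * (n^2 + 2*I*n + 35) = n^4 + 3*n^3 + 7*I*n^3 + 25*n^2 + 21*I*n^2 + 75*n + 175*I*n + 525*I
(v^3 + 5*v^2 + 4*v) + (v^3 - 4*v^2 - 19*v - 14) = 2*v^3 + v^2 - 15*v - 14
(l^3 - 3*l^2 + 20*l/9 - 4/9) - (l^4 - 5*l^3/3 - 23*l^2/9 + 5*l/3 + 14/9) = -l^4 + 8*l^3/3 - 4*l^2/9 + 5*l/9 - 2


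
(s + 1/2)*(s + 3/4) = s^2 + 5*s/4 + 3/8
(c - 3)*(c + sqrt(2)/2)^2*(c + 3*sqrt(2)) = c^4 - 3*c^3 + 4*sqrt(2)*c^3 - 12*sqrt(2)*c^2 + 13*c^2/2 - 39*c/2 + 3*sqrt(2)*c/2 - 9*sqrt(2)/2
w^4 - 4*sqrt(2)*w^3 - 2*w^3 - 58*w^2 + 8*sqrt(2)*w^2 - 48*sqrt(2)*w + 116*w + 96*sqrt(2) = (w - 2)*(w - 8*sqrt(2))*(w + sqrt(2))*(w + 3*sqrt(2))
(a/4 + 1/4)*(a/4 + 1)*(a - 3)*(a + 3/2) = a^4/16 + 7*a^3/32 - a^2/2 - 57*a/32 - 9/8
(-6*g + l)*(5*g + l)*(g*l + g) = -30*g^3*l - 30*g^3 - g^2*l^2 - g^2*l + g*l^3 + g*l^2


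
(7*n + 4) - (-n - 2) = 8*n + 6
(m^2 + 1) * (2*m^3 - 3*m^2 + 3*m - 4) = 2*m^5 - 3*m^4 + 5*m^3 - 7*m^2 + 3*m - 4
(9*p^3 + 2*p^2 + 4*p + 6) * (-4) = -36*p^3 - 8*p^2 - 16*p - 24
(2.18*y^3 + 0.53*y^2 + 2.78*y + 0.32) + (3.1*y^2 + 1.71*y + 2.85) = 2.18*y^3 + 3.63*y^2 + 4.49*y + 3.17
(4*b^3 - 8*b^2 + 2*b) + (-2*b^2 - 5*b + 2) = 4*b^3 - 10*b^2 - 3*b + 2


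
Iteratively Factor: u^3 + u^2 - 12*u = (u)*(u^2 + u - 12) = u*(u - 3)*(u + 4)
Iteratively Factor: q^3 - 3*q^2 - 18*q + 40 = (q - 2)*(q^2 - q - 20) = (q - 2)*(q + 4)*(q - 5)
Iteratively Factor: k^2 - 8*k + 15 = (k - 3)*(k - 5)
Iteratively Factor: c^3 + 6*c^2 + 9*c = (c + 3)*(c^2 + 3*c) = (c + 3)^2*(c)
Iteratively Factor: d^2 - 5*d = (d)*(d - 5)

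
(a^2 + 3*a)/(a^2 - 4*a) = (a + 3)/(a - 4)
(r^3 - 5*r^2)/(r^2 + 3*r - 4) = r^2*(r - 5)/(r^2 + 3*r - 4)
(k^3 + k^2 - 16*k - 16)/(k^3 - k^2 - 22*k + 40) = (k^2 + 5*k + 4)/(k^2 + 3*k - 10)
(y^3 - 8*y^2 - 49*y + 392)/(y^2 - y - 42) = (y^2 - y - 56)/(y + 6)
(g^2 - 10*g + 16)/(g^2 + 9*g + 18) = (g^2 - 10*g + 16)/(g^2 + 9*g + 18)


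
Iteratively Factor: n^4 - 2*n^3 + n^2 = (n)*(n^3 - 2*n^2 + n) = n^2*(n^2 - 2*n + 1) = n^2*(n - 1)*(n - 1)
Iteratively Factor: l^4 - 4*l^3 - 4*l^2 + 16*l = (l - 2)*(l^3 - 2*l^2 - 8*l) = (l - 4)*(l - 2)*(l^2 + 2*l) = l*(l - 4)*(l - 2)*(l + 2)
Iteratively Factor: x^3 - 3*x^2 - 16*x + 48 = (x - 3)*(x^2 - 16) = (x - 3)*(x + 4)*(x - 4)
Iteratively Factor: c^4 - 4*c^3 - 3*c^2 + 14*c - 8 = (c - 1)*(c^3 - 3*c^2 - 6*c + 8) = (c - 4)*(c - 1)*(c^2 + c - 2) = (c - 4)*(c - 1)^2*(c + 2)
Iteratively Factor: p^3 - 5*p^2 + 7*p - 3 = (p - 1)*(p^2 - 4*p + 3) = (p - 3)*(p - 1)*(p - 1)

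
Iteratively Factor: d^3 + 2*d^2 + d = (d)*(d^2 + 2*d + 1) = d*(d + 1)*(d + 1)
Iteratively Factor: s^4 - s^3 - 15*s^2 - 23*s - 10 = (s + 1)*(s^3 - 2*s^2 - 13*s - 10) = (s + 1)^2*(s^2 - 3*s - 10) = (s - 5)*(s + 1)^2*(s + 2)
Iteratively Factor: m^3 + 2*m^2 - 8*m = (m - 2)*(m^2 + 4*m) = (m - 2)*(m + 4)*(m)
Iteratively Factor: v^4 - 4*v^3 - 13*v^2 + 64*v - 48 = (v - 4)*(v^3 - 13*v + 12) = (v - 4)*(v - 3)*(v^2 + 3*v - 4) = (v - 4)*(v - 3)*(v - 1)*(v + 4)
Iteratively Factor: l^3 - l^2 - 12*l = (l + 3)*(l^2 - 4*l) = (l - 4)*(l + 3)*(l)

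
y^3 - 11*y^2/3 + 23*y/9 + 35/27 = (y - 7/3)*(y - 5/3)*(y + 1/3)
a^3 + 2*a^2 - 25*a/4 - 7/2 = (a - 2)*(a + 1/2)*(a + 7/2)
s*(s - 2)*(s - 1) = s^3 - 3*s^2 + 2*s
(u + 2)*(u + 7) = u^2 + 9*u + 14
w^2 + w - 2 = (w - 1)*(w + 2)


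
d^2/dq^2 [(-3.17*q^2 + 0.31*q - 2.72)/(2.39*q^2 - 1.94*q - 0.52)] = (-25.854542*q^3 - 116.859528*q^2 + 77.98092*q - 29.574608)/(13.651919*q^6 - 33.244422*q^5 + 18.074136*q^4 + 7.164808*q^3 - 3.932448*q^2 - 1.573728*q - 0.140608)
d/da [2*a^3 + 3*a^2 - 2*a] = 6*a^2 + 6*a - 2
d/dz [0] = 0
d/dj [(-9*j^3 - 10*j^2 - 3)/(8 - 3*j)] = (54*j^3 - 186*j^2 - 160*j - 9)/(9*j^2 - 48*j + 64)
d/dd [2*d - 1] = 2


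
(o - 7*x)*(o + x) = o^2 - 6*o*x - 7*x^2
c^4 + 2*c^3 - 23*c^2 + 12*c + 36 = (c - 3)*(c - 2)*(c + 1)*(c + 6)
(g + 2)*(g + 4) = g^2 + 6*g + 8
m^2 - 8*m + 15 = (m - 5)*(m - 3)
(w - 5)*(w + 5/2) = w^2 - 5*w/2 - 25/2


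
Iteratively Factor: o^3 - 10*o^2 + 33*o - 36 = (o - 4)*(o^2 - 6*o + 9) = (o - 4)*(o - 3)*(o - 3)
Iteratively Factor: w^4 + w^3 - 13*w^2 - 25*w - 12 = (w - 4)*(w^3 + 5*w^2 + 7*w + 3) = (w - 4)*(w + 1)*(w^2 + 4*w + 3) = (w - 4)*(w + 1)^2*(w + 3)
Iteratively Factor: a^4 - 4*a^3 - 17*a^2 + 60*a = (a + 4)*(a^3 - 8*a^2 + 15*a) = (a - 5)*(a + 4)*(a^2 - 3*a) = a*(a - 5)*(a + 4)*(a - 3)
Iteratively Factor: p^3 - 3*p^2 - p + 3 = (p - 3)*(p^2 - 1) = (p - 3)*(p + 1)*(p - 1)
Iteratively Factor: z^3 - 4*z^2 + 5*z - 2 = (z - 1)*(z^2 - 3*z + 2) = (z - 2)*(z - 1)*(z - 1)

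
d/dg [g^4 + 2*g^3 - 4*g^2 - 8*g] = 4*g^3 + 6*g^2 - 8*g - 8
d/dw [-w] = -1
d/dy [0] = 0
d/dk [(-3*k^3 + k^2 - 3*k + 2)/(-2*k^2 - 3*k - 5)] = (6*k^4 + 18*k^3 + 36*k^2 - 2*k + 21)/(4*k^4 + 12*k^3 + 29*k^2 + 30*k + 25)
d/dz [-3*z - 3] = -3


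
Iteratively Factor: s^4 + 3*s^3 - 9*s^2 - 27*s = (s - 3)*(s^3 + 6*s^2 + 9*s) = (s - 3)*(s + 3)*(s^2 + 3*s) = s*(s - 3)*(s + 3)*(s + 3)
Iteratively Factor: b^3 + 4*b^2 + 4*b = (b)*(b^2 + 4*b + 4) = b*(b + 2)*(b + 2)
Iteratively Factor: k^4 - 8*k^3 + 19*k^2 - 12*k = (k - 4)*(k^3 - 4*k^2 + 3*k) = (k - 4)*(k - 1)*(k^2 - 3*k) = (k - 4)*(k - 3)*(k - 1)*(k)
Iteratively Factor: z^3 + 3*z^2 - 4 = (z - 1)*(z^2 + 4*z + 4) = (z - 1)*(z + 2)*(z + 2)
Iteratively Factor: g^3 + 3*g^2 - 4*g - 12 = (g + 2)*(g^2 + g - 6) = (g - 2)*(g + 2)*(g + 3)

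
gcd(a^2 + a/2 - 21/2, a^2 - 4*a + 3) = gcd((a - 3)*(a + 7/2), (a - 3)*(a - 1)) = a - 3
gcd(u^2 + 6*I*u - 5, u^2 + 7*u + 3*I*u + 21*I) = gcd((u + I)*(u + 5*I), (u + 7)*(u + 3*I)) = 1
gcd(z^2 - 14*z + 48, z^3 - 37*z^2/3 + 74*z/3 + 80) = z^2 - 14*z + 48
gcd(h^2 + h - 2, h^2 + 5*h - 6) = h - 1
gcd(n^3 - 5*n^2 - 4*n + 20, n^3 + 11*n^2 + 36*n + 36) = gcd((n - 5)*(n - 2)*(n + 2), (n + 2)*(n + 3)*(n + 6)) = n + 2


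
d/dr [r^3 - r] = 3*r^2 - 1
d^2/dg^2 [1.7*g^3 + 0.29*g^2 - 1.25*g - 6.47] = 10.2*g + 0.58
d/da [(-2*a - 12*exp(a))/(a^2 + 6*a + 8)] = 2*(2*(a + 3)*(a + 6*exp(a)) - (6*exp(a) + 1)*(a^2 + 6*a + 8))/(a^2 + 6*a + 8)^2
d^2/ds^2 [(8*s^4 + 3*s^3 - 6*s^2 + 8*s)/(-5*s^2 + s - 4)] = 2*(-200*s^6 + 120*s^5 - 504*s^4 + 143*s^3 - 1092*s^2 + 336*s + 64)/(125*s^6 - 75*s^5 + 315*s^4 - 121*s^3 + 252*s^2 - 48*s + 64)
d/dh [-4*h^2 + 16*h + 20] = 16 - 8*h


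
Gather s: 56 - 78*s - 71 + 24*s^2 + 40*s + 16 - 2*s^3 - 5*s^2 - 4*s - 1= -2*s^3 + 19*s^2 - 42*s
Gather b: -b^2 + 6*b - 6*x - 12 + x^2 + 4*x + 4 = -b^2 + 6*b + x^2 - 2*x - 8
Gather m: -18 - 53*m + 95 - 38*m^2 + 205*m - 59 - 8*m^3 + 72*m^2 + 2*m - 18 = -8*m^3 + 34*m^2 + 154*m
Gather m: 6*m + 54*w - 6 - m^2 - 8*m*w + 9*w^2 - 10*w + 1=-m^2 + m*(6 - 8*w) + 9*w^2 + 44*w - 5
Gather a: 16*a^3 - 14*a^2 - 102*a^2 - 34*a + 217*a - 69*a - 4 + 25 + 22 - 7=16*a^3 - 116*a^2 + 114*a + 36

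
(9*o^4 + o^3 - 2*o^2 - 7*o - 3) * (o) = 9*o^5 + o^4 - 2*o^3 - 7*o^2 - 3*o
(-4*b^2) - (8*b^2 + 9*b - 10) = -12*b^2 - 9*b + 10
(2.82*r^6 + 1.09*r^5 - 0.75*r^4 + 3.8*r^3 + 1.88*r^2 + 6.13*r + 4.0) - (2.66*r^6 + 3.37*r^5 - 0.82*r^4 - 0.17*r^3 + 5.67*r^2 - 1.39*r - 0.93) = 0.16*r^6 - 2.28*r^5 + 0.07*r^4 + 3.97*r^3 - 3.79*r^2 + 7.52*r + 4.93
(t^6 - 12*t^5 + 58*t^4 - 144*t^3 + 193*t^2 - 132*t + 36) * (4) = 4*t^6 - 48*t^5 + 232*t^4 - 576*t^3 + 772*t^2 - 528*t + 144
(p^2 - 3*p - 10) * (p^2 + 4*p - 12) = p^4 + p^3 - 34*p^2 - 4*p + 120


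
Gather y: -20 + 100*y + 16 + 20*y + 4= 120*y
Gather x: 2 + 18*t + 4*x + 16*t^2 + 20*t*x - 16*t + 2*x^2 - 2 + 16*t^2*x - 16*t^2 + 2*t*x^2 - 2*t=x^2*(2*t + 2) + x*(16*t^2 + 20*t + 4)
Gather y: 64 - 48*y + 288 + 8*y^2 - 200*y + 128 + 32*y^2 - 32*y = 40*y^2 - 280*y + 480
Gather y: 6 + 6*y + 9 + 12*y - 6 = 18*y + 9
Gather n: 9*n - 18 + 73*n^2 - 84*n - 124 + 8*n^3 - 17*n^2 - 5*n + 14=8*n^3 + 56*n^2 - 80*n - 128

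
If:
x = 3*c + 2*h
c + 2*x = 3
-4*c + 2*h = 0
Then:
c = 1/5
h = 2/5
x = 7/5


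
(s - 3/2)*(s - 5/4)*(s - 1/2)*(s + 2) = s^4 - 5*s^3/4 - 13*s^2/4 + 89*s/16 - 15/8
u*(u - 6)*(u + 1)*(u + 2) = u^4 - 3*u^3 - 16*u^2 - 12*u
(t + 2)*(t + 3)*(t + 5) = t^3 + 10*t^2 + 31*t + 30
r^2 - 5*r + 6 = (r - 3)*(r - 2)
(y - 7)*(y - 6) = y^2 - 13*y + 42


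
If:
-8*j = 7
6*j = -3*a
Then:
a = 7/4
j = -7/8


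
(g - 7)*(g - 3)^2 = g^3 - 13*g^2 + 51*g - 63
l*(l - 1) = l^2 - l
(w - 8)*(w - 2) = w^2 - 10*w + 16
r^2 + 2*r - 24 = (r - 4)*(r + 6)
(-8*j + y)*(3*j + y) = -24*j^2 - 5*j*y + y^2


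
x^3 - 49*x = x*(x - 7)*(x + 7)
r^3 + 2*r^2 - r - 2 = (r - 1)*(r + 1)*(r + 2)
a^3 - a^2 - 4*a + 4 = (a - 2)*(a - 1)*(a + 2)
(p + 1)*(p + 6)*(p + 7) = p^3 + 14*p^2 + 55*p + 42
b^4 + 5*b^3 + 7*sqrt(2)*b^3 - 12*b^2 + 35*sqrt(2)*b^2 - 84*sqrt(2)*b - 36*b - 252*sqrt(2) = (b - 3)*(b + 2)*(b + 6)*(b + 7*sqrt(2))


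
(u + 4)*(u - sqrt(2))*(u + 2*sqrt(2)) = u^3 + sqrt(2)*u^2 + 4*u^2 - 4*u + 4*sqrt(2)*u - 16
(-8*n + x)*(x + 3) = -8*n*x - 24*n + x^2 + 3*x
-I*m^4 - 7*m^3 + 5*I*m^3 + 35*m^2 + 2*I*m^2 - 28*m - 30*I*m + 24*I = (m - 4)*(m - 6*I)*(m - I)*(-I*m + I)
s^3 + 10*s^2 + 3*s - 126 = (s - 3)*(s + 6)*(s + 7)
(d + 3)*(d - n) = d^2 - d*n + 3*d - 3*n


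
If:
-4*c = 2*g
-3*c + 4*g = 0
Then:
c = 0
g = 0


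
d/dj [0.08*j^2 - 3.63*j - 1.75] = 0.16*j - 3.63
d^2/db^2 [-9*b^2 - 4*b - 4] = -18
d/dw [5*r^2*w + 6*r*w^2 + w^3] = 5*r^2 + 12*r*w + 3*w^2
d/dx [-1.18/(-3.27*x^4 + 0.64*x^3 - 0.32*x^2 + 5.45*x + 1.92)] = (-15.4344*x^3 + 2.2656*x^2 - 0.7552*x + 6.431)/(-3.27*x^4 + 0.64*x^3 - 0.32*x^2 + 5.45*x + 1.92)^2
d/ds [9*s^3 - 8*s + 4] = 27*s^2 - 8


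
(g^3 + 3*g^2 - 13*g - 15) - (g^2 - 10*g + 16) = g^3 + 2*g^2 - 3*g - 31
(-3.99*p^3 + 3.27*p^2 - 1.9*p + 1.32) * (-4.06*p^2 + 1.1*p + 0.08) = 16.1994*p^5 - 17.6652*p^4 + 10.9918*p^3 - 7.1876*p^2 + 1.3*p + 0.1056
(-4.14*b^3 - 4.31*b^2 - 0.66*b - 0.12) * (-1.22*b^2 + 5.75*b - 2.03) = 5.0508*b^5 - 18.5468*b^4 - 15.5731*b^3 + 5.1007*b^2 + 0.6498*b + 0.2436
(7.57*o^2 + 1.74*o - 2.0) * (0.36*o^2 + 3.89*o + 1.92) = 2.7252*o^4 + 30.0737*o^3 + 20.583*o^2 - 4.4392*o - 3.84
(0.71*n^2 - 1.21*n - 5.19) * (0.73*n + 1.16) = 0.5183*n^3 - 0.0597000000000001*n^2 - 5.1923*n - 6.0204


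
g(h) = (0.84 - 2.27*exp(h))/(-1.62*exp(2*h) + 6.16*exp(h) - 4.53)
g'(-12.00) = 0.00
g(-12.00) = -0.19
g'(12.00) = 0.00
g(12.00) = 0.00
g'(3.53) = -0.05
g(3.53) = 0.05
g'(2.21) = -0.36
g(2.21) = 0.24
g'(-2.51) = 0.03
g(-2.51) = -0.16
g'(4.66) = -0.01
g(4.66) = 0.01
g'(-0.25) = 7.61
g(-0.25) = 1.30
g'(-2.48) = 0.03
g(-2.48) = -0.16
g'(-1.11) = 0.26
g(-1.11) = -0.03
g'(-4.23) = 0.00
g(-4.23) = -0.18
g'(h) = (0.84 - 2.27*exp(h))*(3.24*exp(2*h) - 6.16*exp(h))/(-1.62*exp(2*h) + 6.16*exp(h) - 4.53)^2 - 2.27*exp(h)/(-1.62*exp(2*h) + 6.16*exp(h) - 4.53)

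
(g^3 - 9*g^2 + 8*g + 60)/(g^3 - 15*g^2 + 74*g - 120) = (g + 2)/(g - 4)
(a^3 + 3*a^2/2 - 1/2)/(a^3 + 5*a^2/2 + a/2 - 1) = (a + 1)/(a + 2)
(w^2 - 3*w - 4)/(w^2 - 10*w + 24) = (w + 1)/(w - 6)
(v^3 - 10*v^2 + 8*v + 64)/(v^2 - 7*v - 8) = (v^2 - 2*v - 8)/(v + 1)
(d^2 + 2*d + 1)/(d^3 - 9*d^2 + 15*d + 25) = (d + 1)/(d^2 - 10*d + 25)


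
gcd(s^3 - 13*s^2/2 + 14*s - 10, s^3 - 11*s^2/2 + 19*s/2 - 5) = s^2 - 9*s/2 + 5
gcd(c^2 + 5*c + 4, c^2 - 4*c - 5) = c + 1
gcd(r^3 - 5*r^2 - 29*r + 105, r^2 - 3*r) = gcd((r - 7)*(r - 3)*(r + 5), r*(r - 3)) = r - 3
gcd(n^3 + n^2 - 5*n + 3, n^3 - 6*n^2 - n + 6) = n - 1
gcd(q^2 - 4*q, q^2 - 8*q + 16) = q - 4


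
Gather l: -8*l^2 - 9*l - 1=-8*l^2 - 9*l - 1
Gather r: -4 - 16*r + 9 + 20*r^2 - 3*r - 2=20*r^2 - 19*r + 3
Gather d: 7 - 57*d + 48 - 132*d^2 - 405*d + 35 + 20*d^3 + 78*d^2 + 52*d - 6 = 20*d^3 - 54*d^2 - 410*d + 84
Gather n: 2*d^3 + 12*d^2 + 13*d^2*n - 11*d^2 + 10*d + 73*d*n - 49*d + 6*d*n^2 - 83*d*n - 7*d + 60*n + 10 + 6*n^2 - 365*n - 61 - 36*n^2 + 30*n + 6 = 2*d^3 + d^2 - 46*d + n^2*(6*d - 30) + n*(13*d^2 - 10*d - 275) - 45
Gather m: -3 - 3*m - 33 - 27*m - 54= -30*m - 90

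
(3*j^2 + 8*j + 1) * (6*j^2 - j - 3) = 18*j^4 + 45*j^3 - 11*j^2 - 25*j - 3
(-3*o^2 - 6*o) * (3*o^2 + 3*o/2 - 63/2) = -9*o^4 - 45*o^3/2 + 171*o^2/2 + 189*o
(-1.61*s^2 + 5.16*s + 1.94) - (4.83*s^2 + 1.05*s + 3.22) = -6.44*s^2 + 4.11*s - 1.28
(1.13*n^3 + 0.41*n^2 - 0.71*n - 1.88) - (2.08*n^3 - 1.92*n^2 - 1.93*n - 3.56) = -0.95*n^3 + 2.33*n^2 + 1.22*n + 1.68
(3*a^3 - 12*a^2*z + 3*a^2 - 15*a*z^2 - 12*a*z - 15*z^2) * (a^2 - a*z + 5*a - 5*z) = 3*a^5 - 15*a^4*z + 18*a^4 - 3*a^3*z^2 - 90*a^3*z + 15*a^3 + 15*a^2*z^3 - 18*a^2*z^2 - 75*a^2*z + 90*a*z^3 - 15*a*z^2 + 75*z^3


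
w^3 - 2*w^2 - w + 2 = (w - 2)*(w - 1)*(w + 1)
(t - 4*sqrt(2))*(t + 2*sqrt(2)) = t^2 - 2*sqrt(2)*t - 16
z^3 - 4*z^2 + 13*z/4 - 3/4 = (z - 3)*(z - 1/2)^2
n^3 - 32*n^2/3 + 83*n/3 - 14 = (n - 7)*(n - 3)*(n - 2/3)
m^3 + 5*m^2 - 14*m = m*(m - 2)*(m + 7)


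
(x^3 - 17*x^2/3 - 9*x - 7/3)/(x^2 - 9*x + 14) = (3*x^2 + 4*x + 1)/(3*(x - 2))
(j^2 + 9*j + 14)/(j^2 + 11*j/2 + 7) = 2*(j + 7)/(2*j + 7)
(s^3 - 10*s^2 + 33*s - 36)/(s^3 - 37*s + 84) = (s - 3)/(s + 7)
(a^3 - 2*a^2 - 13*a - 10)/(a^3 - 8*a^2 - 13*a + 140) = (a^2 + 3*a + 2)/(a^2 - 3*a - 28)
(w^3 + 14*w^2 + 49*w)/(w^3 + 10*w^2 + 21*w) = (w + 7)/(w + 3)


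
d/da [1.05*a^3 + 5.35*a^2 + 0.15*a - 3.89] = 3.15*a^2 + 10.7*a + 0.15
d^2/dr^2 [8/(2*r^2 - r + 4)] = 16*(-4*r^2 + 2*r + (4*r - 1)^2 - 8)/(2*r^2 - r + 4)^3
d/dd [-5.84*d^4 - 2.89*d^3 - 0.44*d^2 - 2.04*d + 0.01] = -23.36*d^3 - 8.67*d^2 - 0.88*d - 2.04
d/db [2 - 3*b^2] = -6*b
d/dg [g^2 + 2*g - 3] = 2*g + 2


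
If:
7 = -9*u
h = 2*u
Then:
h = -14/9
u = -7/9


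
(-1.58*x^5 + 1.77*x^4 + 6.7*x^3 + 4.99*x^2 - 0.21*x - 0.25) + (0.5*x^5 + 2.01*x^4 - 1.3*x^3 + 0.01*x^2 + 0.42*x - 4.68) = -1.08*x^5 + 3.78*x^4 + 5.4*x^3 + 5.0*x^2 + 0.21*x - 4.93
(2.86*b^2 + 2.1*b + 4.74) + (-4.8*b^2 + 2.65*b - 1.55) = -1.94*b^2 + 4.75*b + 3.19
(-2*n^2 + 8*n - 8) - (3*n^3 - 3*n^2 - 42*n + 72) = -3*n^3 + n^2 + 50*n - 80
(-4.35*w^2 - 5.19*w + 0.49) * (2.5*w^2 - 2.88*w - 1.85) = -10.875*w^4 - 0.447000000000003*w^3 + 24.2197*w^2 + 8.1903*w - 0.9065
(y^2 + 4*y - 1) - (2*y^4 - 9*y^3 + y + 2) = -2*y^4 + 9*y^3 + y^2 + 3*y - 3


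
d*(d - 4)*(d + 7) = d^3 + 3*d^2 - 28*d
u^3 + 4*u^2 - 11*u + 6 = (u - 1)^2*(u + 6)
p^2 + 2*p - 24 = (p - 4)*(p + 6)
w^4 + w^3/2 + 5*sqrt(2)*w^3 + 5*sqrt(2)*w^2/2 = w^2*(w + 1/2)*(w + 5*sqrt(2))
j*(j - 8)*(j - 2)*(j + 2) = j^4 - 8*j^3 - 4*j^2 + 32*j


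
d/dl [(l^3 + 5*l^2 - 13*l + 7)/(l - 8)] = (2*l^3 - 19*l^2 - 80*l + 97)/(l^2 - 16*l + 64)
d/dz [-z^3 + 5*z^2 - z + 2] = -3*z^2 + 10*z - 1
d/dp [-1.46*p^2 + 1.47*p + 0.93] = 1.47 - 2.92*p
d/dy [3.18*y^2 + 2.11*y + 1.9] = 6.36*y + 2.11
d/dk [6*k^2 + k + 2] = 12*k + 1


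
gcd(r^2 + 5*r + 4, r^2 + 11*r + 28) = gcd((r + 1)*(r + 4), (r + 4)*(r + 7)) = r + 4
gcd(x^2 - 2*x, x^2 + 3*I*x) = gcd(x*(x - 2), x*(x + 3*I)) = x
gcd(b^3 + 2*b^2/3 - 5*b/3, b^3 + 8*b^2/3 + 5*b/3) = b^2 + 5*b/3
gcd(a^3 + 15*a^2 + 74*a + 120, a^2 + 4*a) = a + 4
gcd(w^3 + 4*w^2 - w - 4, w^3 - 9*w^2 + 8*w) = w - 1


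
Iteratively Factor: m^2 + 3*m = (m)*(m + 3)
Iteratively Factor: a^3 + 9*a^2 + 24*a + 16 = (a + 4)*(a^2 + 5*a + 4) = (a + 1)*(a + 4)*(a + 4)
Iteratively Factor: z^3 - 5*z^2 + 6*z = (z - 3)*(z^2 - 2*z) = (z - 3)*(z - 2)*(z)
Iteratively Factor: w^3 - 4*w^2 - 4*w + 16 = (w + 2)*(w^2 - 6*w + 8) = (w - 4)*(w + 2)*(w - 2)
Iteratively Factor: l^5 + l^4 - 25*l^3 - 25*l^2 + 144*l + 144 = (l + 3)*(l^4 - 2*l^3 - 19*l^2 + 32*l + 48) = (l - 4)*(l + 3)*(l^3 + 2*l^2 - 11*l - 12) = (l - 4)*(l + 1)*(l + 3)*(l^2 + l - 12) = (l - 4)*(l + 1)*(l + 3)*(l + 4)*(l - 3)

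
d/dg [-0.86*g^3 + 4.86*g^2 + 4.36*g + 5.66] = -2.58*g^2 + 9.72*g + 4.36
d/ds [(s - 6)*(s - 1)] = 2*s - 7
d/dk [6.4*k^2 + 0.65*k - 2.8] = 12.8*k + 0.65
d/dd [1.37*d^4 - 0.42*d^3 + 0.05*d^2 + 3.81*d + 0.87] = 5.48*d^3 - 1.26*d^2 + 0.1*d + 3.81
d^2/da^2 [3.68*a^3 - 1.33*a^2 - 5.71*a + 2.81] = 22.08*a - 2.66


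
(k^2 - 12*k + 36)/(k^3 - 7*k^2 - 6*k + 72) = (k - 6)/(k^2 - k - 12)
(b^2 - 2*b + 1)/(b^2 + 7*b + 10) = (b^2 - 2*b + 1)/(b^2 + 7*b + 10)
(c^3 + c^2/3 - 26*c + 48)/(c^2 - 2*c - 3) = (c^2 + 10*c/3 - 16)/(c + 1)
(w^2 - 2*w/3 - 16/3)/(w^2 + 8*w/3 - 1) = (3*w^2 - 2*w - 16)/(3*w^2 + 8*w - 3)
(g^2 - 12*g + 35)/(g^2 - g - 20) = (g - 7)/(g + 4)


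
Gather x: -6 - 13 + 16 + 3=0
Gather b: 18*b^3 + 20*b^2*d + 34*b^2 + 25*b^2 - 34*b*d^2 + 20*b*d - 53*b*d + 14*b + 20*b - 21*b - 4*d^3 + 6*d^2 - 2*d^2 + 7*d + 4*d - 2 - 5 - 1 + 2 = 18*b^3 + b^2*(20*d + 59) + b*(-34*d^2 - 33*d + 13) - 4*d^3 + 4*d^2 + 11*d - 6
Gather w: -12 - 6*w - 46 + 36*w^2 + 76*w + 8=36*w^2 + 70*w - 50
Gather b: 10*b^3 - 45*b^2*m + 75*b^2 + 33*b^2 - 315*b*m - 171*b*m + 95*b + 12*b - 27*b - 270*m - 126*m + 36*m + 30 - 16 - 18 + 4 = 10*b^3 + b^2*(108 - 45*m) + b*(80 - 486*m) - 360*m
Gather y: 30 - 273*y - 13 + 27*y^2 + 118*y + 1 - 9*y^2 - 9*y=18*y^2 - 164*y + 18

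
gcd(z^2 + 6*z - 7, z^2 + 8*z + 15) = 1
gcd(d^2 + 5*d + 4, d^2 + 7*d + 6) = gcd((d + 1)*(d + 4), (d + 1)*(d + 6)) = d + 1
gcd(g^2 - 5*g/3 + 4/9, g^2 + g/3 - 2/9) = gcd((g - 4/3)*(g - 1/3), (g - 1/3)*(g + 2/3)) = g - 1/3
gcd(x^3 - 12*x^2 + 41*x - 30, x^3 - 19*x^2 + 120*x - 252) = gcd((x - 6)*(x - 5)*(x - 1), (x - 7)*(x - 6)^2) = x - 6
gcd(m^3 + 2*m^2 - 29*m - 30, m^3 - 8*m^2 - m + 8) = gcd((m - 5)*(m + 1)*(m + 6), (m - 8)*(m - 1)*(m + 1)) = m + 1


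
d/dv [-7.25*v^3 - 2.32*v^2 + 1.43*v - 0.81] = -21.75*v^2 - 4.64*v + 1.43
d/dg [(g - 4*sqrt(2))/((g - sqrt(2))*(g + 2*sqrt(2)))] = (-g^2 + 8*sqrt(2)*g + 4)/(g^4 + 2*sqrt(2)*g^3 - 6*g^2 - 8*sqrt(2)*g + 16)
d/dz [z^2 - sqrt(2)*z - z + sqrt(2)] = 2*z - sqrt(2) - 1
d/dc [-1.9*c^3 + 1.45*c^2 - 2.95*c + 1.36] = -5.7*c^2 + 2.9*c - 2.95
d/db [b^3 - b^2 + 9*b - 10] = 3*b^2 - 2*b + 9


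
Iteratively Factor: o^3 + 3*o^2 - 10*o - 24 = (o + 2)*(o^2 + o - 12) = (o + 2)*(o + 4)*(o - 3)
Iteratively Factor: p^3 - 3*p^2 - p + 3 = (p + 1)*(p^2 - 4*p + 3) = (p - 3)*(p + 1)*(p - 1)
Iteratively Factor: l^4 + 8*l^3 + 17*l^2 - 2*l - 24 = (l - 1)*(l^3 + 9*l^2 + 26*l + 24) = (l - 1)*(l + 2)*(l^2 + 7*l + 12) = (l - 1)*(l + 2)*(l + 3)*(l + 4)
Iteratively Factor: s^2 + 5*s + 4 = (s + 1)*(s + 4)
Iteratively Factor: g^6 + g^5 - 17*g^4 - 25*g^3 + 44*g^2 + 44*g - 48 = (g + 2)*(g^5 - g^4 - 15*g^3 + 5*g^2 + 34*g - 24) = (g - 1)*(g + 2)*(g^4 - 15*g^2 - 10*g + 24) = (g - 1)*(g + 2)^2*(g^3 - 2*g^2 - 11*g + 12) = (g - 4)*(g - 1)*(g + 2)^2*(g^2 + 2*g - 3) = (g - 4)*(g - 1)^2*(g + 2)^2*(g + 3)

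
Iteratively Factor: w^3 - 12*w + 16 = (w + 4)*(w^2 - 4*w + 4) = (w - 2)*(w + 4)*(w - 2)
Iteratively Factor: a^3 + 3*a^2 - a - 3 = (a - 1)*(a^2 + 4*a + 3) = (a - 1)*(a + 3)*(a + 1)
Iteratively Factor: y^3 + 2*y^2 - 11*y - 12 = (y + 1)*(y^2 + y - 12) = (y + 1)*(y + 4)*(y - 3)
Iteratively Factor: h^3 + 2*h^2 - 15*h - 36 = (h + 3)*(h^2 - h - 12) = (h - 4)*(h + 3)*(h + 3)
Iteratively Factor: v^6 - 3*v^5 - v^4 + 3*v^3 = (v + 1)*(v^5 - 4*v^4 + 3*v^3) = v*(v + 1)*(v^4 - 4*v^3 + 3*v^2) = v*(v - 3)*(v + 1)*(v^3 - v^2) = v^2*(v - 3)*(v + 1)*(v^2 - v) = v^3*(v - 3)*(v + 1)*(v - 1)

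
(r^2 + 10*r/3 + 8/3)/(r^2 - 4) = (r + 4/3)/(r - 2)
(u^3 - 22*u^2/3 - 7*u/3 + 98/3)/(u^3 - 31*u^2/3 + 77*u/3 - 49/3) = (u + 2)/(u - 1)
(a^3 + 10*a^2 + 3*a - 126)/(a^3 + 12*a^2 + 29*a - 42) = (a - 3)/(a - 1)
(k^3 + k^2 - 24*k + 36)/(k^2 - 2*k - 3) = (k^2 + 4*k - 12)/(k + 1)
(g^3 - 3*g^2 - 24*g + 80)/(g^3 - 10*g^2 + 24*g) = (g^2 + g - 20)/(g*(g - 6))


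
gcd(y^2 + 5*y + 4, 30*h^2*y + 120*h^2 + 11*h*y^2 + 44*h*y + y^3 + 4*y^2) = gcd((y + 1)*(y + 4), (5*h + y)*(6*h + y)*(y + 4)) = y + 4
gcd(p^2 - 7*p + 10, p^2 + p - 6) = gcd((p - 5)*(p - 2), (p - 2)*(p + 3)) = p - 2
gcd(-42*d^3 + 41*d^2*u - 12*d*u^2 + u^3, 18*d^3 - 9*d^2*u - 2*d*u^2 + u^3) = 6*d^2 - 5*d*u + u^2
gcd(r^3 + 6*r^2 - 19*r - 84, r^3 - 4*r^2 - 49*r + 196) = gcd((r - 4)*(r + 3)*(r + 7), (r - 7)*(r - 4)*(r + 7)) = r^2 + 3*r - 28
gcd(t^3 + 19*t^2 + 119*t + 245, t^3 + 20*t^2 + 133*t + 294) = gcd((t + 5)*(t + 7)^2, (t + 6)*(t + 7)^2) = t^2 + 14*t + 49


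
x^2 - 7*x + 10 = (x - 5)*(x - 2)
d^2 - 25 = (d - 5)*(d + 5)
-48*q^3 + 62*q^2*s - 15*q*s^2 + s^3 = (-8*q + s)*(-6*q + s)*(-q + s)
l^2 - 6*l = l*(l - 6)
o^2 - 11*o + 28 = (o - 7)*(o - 4)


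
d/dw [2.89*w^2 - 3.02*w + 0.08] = 5.78*w - 3.02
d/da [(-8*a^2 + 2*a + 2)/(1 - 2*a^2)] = 2*(2*a^2 - 4*a + 1)/(4*a^4 - 4*a^2 + 1)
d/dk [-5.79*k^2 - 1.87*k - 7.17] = -11.58*k - 1.87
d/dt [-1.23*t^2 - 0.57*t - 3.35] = -2.46*t - 0.57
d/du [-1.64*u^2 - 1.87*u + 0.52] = -3.28*u - 1.87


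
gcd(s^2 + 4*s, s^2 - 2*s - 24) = s + 4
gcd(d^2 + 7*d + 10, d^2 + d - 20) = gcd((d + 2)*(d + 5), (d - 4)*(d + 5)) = d + 5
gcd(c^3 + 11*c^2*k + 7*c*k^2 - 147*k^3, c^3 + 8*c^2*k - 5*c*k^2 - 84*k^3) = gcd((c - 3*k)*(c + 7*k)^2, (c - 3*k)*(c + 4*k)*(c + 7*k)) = c^2 + 4*c*k - 21*k^2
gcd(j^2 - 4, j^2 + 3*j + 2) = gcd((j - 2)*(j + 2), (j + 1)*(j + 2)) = j + 2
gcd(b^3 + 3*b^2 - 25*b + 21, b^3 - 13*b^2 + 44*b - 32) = b - 1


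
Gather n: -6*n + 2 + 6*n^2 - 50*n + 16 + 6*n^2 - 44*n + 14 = 12*n^2 - 100*n + 32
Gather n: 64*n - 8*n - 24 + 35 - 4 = 56*n + 7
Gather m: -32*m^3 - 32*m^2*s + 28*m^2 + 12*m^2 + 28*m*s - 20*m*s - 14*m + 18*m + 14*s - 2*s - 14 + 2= -32*m^3 + m^2*(40 - 32*s) + m*(8*s + 4) + 12*s - 12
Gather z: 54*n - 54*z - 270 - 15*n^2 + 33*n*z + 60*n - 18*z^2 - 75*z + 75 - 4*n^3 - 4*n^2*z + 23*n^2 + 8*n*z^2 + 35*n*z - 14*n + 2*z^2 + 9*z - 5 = -4*n^3 + 8*n^2 + 100*n + z^2*(8*n - 16) + z*(-4*n^2 + 68*n - 120) - 200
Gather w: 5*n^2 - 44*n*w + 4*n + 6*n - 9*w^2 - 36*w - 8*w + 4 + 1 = 5*n^2 + 10*n - 9*w^2 + w*(-44*n - 44) + 5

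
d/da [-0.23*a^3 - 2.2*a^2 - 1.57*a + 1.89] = -0.69*a^2 - 4.4*a - 1.57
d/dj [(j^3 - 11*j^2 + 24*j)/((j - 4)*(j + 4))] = (j^4 - 72*j^2 + 352*j - 384)/(j^4 - 32*j^2 + 256)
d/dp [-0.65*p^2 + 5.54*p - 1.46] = 5.54 - 1.3*p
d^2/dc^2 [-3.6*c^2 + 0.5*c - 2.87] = -7.20000000000000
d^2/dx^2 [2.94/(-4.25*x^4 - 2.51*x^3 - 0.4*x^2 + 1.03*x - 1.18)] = ((149.94*x^2 + 44.2764*x + 2.352)*(4.25*x^4 + 2.51*x^3 + 0.4*x^2 - 1.03*x + 1.18) - 2.94*(17.0*x^3 + 7.53*x^2 + 0.8*x - 1.03)*(34.0*x^3 + 15.06*x^2 + 1.6*x - 2.06))/(4.25*x^4 + 2.51*x^3 + 0.4*x^2 - 1.03*x + 1.18)^3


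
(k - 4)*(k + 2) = k^2 - 2*k - 8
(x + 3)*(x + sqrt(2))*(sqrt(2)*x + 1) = sqrt(2)*x^3 + 3*x^2 + 3*sqrt(2)*x^2 + sqrt(2)*x + 9*x + 3*sqrt(2)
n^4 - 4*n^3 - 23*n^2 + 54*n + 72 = (n - 6)*(n - 3)*(n + 1)*(n + 4)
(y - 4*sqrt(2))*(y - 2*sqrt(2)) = y^2 - 6*sqrt(2)*y + 16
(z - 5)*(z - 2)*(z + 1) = z^3 - 6*z^2 + 3*z + 10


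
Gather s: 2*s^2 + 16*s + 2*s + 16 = 2*s^2 + 18*s + 16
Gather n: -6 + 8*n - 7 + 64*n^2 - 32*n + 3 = 64*n^2 - 24*n - 10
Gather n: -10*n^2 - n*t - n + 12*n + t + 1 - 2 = -10*n^2 + n*(11 - t) + t - 1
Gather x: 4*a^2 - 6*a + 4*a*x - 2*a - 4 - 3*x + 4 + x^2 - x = 4*a^2 - 8*a + x^2 + x*(4*a - 4)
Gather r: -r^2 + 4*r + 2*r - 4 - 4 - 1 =-r^2 + 6*r - 9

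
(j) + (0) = j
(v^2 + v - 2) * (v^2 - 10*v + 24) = v^4 - 9*v^3 + 12*v^2 + 44*v - 48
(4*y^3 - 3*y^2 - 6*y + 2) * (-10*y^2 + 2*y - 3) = -40*y^5 + 38*y^4 + 42*y^3 - 23*y^2 + 22*y - 6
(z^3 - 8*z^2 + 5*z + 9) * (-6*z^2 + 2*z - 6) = -6*z^5 + 50*z^4 - 52*z^3 + 4*z^2 - 12*z - 54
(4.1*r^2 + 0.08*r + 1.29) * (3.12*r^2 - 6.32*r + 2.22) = 12.792*r^4 - 25.6624*r^3 + 12.6212*r^2 - 7.9752*r + 2.8638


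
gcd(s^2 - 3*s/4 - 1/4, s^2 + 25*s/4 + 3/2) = s + 1/4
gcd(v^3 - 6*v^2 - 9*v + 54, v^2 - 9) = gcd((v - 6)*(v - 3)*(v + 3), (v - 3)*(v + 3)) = v^2 - 9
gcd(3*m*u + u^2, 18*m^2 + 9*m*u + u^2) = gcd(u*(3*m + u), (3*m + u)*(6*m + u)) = 3*m + u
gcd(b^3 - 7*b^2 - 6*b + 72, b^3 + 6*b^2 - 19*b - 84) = b^2 - b - 12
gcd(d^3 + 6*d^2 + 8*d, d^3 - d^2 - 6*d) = d^2 + 2*d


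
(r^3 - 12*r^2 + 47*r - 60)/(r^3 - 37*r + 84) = (r - 5)/(r + 7)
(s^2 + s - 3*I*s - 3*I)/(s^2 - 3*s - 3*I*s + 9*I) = (s + 1)/(s - 3)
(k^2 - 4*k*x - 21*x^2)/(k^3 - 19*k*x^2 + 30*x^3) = (k^2 - 4*k*x - 21*x^2)/(k^3 - 19*k*x^2 + 30*x^3)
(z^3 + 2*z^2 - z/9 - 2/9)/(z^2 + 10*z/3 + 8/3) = (9*z^2 - 1)/(3*(3*z + 4))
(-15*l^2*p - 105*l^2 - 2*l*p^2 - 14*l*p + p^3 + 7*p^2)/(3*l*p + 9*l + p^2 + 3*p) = (-5*l*p - 35*l + p^2 + 7*p)/(p + 3)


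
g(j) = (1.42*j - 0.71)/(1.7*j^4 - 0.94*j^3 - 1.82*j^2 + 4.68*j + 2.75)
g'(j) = (1.42*j - 0.71)*(-6.8*j^3 + 2.82*j^2 + 3.64*j - 4.68)/(1.7*j^4 - 0.94*j^3 - 1.82*j^2 + 4.68*j + 2.75)^2 + 1.42/(1.7*j^4 - 0.94*j^3 - 1.82*j^2 + 4.68*j + 2.75) = (-7.242*j^4 + 7.4976*j^3 + 0.5822*j^2 - 2.5844*j + 7.2278)/(2.89*j^8 - 3.196*j^7 - 5.3044*j^6 + 19.3336*j^5 + 3.864*j^4 - 22.2052*j^3 + 11.8924*j^2 + 25.74*j + 7.5625)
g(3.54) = 0.02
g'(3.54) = -0.02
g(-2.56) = -0.06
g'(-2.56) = -0.09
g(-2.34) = -0.09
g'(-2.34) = -0.15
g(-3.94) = -0.01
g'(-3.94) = -0.01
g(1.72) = 0.11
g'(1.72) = -0.09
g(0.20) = -0.12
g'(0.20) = 0.52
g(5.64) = 0.00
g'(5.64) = -0.00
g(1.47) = 0.13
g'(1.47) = -0.05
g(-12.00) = -0.00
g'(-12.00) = -0.00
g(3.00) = 0.03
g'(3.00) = -0.03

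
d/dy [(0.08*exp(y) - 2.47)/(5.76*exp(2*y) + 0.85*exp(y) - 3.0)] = (-0.4608*exp(2*y) + 28.4544*exp(y) + 1.8595)*exp(y)/(33.1776*exp(4*y) + 9.792*exp(3*y) - 33.8375*exp(2*y) - 5.1*exp(y) + 9.0)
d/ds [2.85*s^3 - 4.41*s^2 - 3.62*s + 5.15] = 8.55*s^2 - 8.82*s - 3.62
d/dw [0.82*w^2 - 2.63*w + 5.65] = 1.64*w - 2.63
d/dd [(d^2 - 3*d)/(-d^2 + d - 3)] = (-2*d^2 - 6*d + 9)/(d^4 - 2*d^3 + 7*d^2 - 6*d + 9)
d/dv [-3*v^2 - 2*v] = -6*v - 2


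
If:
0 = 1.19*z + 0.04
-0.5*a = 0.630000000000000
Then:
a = -1.26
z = -0.03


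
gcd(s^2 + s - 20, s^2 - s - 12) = s - 4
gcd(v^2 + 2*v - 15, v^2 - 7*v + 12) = v - 3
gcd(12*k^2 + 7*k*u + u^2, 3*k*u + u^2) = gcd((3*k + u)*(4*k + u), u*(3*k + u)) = 3*k + u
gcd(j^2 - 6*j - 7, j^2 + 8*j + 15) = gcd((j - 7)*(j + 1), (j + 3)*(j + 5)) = 1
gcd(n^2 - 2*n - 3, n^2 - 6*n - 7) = n + 1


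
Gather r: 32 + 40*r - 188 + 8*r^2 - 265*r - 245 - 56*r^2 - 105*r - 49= -48*r^2 - 330*r - 450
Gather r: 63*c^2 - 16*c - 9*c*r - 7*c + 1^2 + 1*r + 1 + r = 63*c^2 - 23*c + r*(2 - 9*c) + 2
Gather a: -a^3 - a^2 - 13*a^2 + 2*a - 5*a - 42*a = -a^3 - 14*a^2 - 45*a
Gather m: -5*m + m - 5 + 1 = -4*m - 4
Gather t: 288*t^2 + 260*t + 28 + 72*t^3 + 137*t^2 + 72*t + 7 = 72*t^3 + 425*t^2 + 332*t + 35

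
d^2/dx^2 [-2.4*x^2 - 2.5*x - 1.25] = -4.80000000000000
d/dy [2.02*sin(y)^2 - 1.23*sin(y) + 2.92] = (4.04*sin(y) - 1.23)*cos(y)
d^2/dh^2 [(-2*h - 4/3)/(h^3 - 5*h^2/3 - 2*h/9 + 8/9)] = 12*(-27*h^2 + 63*h - 37)/(27*h^6 - 189*h^5 + 549*h^4 - 847*h^3 + 732*h^2 - 336*h + 64)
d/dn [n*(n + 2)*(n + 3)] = 3*n^2 + 10*n + 6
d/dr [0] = 0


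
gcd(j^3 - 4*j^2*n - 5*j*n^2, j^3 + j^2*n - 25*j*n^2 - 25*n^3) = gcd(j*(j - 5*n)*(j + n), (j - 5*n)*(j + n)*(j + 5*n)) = j^2 - 4*j*n - 5*n^2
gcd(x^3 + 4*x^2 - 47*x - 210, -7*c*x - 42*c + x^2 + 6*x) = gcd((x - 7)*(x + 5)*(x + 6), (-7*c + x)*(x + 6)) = x + 6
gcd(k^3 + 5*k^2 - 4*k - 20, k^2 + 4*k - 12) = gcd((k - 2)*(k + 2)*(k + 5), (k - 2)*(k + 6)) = k - 2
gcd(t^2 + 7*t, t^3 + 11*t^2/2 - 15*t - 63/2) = t + 7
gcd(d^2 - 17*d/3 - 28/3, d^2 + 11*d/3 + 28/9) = d + 4/3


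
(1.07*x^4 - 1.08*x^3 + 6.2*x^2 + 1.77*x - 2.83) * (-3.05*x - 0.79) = -3.2635*x^5 + 2.4487*x^4 - 18.0568*x^3 - 10.2965*x^2 + 7.2332*x + 2.2357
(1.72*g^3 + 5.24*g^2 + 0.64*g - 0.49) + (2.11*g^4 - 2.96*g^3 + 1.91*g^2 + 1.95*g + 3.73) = 2.11*g^4 - 1.24*g^3 + 7.15*g^2 + 2.59*g + 3.24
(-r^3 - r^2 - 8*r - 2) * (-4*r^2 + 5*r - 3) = 4*r^5 - r^4 + 30*r^3 - 29*r^2 + 14*r + 6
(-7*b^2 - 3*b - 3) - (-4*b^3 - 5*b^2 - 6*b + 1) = 4*b^3 - 2*b^2 + 3*b - 4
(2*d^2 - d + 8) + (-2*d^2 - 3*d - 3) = 5 - 4*d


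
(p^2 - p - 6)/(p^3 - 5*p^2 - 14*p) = (p - 3)/(p*(p - 7))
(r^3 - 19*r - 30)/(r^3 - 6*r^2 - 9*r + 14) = (r^2 - 2*r - 15)/(r^2 - 8*r + 7)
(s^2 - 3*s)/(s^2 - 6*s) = (s - 3)/(s - 6)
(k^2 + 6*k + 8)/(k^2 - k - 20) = (k + 2)/(k - 5)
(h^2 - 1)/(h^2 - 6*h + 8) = (h^2 - 1)/(h^2 - 6*h + 8)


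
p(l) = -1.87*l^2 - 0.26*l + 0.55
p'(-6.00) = 22.18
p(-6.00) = -65.21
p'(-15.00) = 55.84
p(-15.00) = -416.30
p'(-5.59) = 20.65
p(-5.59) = -56.43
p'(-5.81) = 21.47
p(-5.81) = -61.06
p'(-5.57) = 20.57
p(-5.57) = -56.02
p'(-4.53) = 16.68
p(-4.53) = -36.65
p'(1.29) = -5.08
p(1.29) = -2.90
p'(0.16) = -0.86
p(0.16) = 0.46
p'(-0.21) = 0.53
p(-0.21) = 0.52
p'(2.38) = -9.16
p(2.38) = -10.66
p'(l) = -3.74*l - 0.26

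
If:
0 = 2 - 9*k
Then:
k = 2/9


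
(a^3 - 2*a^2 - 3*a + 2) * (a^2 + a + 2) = a^5 - a^4 - 3*a^3 - 5*a^2 - 4*a + 4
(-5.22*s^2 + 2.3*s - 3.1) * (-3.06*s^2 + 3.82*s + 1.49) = 15.9732*s^4 - 26.9784*s^3 + 10.4942*s^2 - 8.415*s - 4.619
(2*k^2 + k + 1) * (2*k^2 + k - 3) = 4*k^4 + 4*k^3 - 3*k^2 - 2*k - 3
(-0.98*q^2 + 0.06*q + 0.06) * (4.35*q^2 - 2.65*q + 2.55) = -4.263*q^4 + 2.858*q^3 - 2.397*q^2 - 0.00600000000000001*q + 0.153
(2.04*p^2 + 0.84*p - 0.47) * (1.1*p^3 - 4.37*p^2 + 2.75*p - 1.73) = 2.244*p^5 - 7.9908*p^4 + 1.4222*p^3 + 0.8347*p^2 - 2.7457*p + 0.8131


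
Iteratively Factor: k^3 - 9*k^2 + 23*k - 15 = (k - 1)*(k^2 - 8*k + 15) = (k - 3)*(k - 1)*(k - 5)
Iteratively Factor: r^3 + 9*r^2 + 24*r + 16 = (r + 1)*(r^2 + 8*r + 16) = (r + 1)*(r + 4)*(r + 4)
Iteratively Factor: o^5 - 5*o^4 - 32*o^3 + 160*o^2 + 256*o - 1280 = (o - 4)*(o^4 - o^3 - 36*o^2 + 16*o + 320) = (o - 5)*(o - 4)*(o^3 + 4*o^2 - 16*o - 64) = (o - 5)*(o - 4)*(o + 4)*(o^2 - 16) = (o - 5)*(o - 4)^2*(o + 4)*(o + 4)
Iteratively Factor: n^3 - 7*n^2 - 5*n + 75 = (n - 5)*(n^2 - 2*n - 15) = (n - 5)^2*(n + 3)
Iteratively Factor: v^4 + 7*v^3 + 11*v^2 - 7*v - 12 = (v + 3)*(v^3 + 4*v^2 - v - 4) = (v + 3)*(v + 4)*(v^2 - 1) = (v - 1)*(v + 3)*(v + 4)*(v + 1)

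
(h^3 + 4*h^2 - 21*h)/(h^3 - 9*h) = (h + 7)/(h + 3)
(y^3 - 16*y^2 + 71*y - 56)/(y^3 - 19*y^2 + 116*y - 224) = (y - 1)/(y - 4)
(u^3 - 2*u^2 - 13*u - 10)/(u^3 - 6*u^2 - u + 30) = (u + 1)/(u - 3)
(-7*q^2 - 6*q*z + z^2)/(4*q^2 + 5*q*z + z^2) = (-7*q + z)/(4*q + z)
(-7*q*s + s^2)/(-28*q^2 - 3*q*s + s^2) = s/(4*q + s)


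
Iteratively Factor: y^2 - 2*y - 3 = (y - 3)*(y + 1)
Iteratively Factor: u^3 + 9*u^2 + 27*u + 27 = (u + 3)*(u^2 + 6*u + 9) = (u + 3)^2*(u + 3)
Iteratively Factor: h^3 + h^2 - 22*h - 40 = (h - 5)*(h^2 + 6*h + 8) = (h - 5)*(h + 4)*(h + 2)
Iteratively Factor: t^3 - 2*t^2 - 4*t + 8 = (t + 2)*(t^2 - 4*t + 4) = (t - 2)*(t + 2)*(t - 2)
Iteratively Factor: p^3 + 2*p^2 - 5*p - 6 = (p + 1)*(p^2 + p - 6) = (p + 1)*(p + 3)*(p - 2)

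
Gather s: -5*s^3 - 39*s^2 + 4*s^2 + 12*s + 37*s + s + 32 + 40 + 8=-5*s^3 - 35*s^2 + 50*s + 80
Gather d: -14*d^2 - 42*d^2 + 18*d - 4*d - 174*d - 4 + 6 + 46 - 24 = -56*d^2 - 160*d + 24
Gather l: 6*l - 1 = 6*l - 1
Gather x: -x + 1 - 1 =-x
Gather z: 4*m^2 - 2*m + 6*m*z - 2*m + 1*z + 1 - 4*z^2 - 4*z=4*m^2 - 4*m - 4*z^2 + z*(6*m - 3) + 1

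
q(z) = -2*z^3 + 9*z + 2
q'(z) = 9 - 6*z^2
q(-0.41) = -1.55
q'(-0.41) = 7.99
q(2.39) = -3.79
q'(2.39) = -25.27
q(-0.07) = 1.37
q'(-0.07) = 8.97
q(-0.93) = -4.76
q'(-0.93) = 3.81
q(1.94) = 4.86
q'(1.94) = -13.58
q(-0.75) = -3.91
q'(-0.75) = 5.62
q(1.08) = 9.20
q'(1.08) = 2.00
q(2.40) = -4.05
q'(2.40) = -25.56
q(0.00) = 2.00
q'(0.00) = 9.00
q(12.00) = -3346.00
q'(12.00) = -855.00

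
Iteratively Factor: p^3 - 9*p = (p)*(p^2 - 9) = p*(p - 3)*(p + 3)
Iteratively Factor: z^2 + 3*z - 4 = (z - 1)*(z + 4)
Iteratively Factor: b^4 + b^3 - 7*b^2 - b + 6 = (b + 1)*(b^3 - 7*b + 6) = (b + 1)*(b + 3)*(b^2 - 3*b + 2) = (b - 2)*(b + 1)*(b + 3)*(b - 1)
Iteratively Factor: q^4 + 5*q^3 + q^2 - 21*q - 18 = (q + 1)*(q^3 + 4*q^2 - 3*q - 18) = (q + 1)*(q + 3)*(q^2 + q - 6) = (q + 1)*(q + 3)^2*(q - 2)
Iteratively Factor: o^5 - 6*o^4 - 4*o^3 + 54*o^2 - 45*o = (o + 3)*(o^4 - 9*o^3 + 23*o^2 - 15*o) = (o - 5)*(o + 3)*(o^3 - 4*o^2 + 3*o) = (o - 5)*(o - 3)*(o + 3)*(o^2 - o) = o*(o - 5)*(o - 3)*(o + 3)*(o - 1)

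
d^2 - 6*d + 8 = (d - 4)*(d - 2)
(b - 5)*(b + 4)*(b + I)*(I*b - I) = I*b^4 - b^3 - 2*I*b^3 + 2*b^2 - 19*I*b^2 + 19*b + 20*I*b - 20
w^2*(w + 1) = w^3 + w^2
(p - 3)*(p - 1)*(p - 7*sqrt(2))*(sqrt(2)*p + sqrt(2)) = sqrt(2)*p^4 - 14*p^3 - 3*sqrt(2)*p^3 - sqrt(2)*p^2 + 42*p^2 + 3*sqrt(2)*p + 14*p - 42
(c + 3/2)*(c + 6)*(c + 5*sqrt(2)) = c^3 + 5*sqrt(2)*c^2 + 15*c^2/2 + 9*c + 75*sqrt(2)*c/2 + 45*sqrt(2)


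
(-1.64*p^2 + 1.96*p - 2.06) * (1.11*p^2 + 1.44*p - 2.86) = -1.8204*p^4 - 0.185999999999999*p^3 + 5.2262*p^2 - 8.572*p + 5.8916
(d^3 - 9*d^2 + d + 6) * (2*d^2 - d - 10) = 2*d^5 - 19*d^4 + d^3 + 101*d^2 - 16*d - 60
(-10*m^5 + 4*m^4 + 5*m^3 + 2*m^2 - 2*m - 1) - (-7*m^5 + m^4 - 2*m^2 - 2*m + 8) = -3*m^5 + 3*m^4 + 5*m^3 + 4*m^2 - 9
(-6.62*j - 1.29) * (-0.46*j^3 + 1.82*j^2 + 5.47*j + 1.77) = 3.0452*j^4 - 11.455*j^3 - 38.5592*j^2 - 18.7737*j - 2.2833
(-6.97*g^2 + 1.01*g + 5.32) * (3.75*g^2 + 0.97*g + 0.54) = -26.1375*g^4 - 2.9734*g^3 + 17.1659*g^2 + 5.7058*g + 2.8728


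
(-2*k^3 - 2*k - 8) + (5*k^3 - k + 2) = 3*k^3 - 3*k - 6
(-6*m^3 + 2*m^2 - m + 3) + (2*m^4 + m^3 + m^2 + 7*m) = 2*m^4 - 5*m^3 + 3*m^2 + 6*m + 3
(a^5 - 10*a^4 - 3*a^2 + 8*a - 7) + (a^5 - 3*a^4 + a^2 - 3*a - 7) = 2*a^5 - 13*a^4 - 2*a^2 + 5*a - 14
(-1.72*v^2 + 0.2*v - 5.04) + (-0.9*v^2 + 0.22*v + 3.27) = -2.62*v^2 + 0.42*v - 1.77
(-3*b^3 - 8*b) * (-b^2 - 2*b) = 3*b^5 + 6*b^4 + 8*b^3 + 16*b^2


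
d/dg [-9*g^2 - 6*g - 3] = -18*g - 6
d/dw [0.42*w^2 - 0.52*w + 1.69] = 0.84*w - 0.52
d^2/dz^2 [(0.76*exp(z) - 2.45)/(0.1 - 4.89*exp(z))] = (58.213005*exp(z) + 1.19045)*exp(z)/(116.930169*exp(3*z) - 7.17363*exp(2*z) + 0.1467*exp(z) - 0.001)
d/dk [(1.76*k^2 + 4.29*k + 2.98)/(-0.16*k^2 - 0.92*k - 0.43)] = (-0.9328*k^2 - 0.56*k + 0.8969)/(0.0256*k^4 + 0.2944*k^3 + 0.984*k^2 + 0.7912*k + 0.1849)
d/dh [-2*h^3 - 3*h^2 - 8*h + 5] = -6*h^2 - 6*h - 8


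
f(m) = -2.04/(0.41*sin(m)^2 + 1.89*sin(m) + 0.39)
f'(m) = -2.04*(-0.82*sin(m)*cos(m) - 1.89*cos(m))/(0.41*sin(m)^2 + 1.89*sin(m) + 0.39)^2 = (1.6728*sin(m) + 3.8556)*cos(m)/(0.41*sin(m)^2 + 1.89*sin(m) + 0.39)^2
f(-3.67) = -1.41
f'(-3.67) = -1.94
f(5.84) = 5.91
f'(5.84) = 23.81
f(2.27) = -0.98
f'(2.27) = -0.77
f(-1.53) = 1.87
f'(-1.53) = 0.08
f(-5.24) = -0.88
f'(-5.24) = 0.49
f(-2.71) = 6.20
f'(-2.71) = -26.50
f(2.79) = -1.87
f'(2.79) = -3.50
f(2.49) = -1.21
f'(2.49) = -1.36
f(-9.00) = 6.39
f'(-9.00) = -28.30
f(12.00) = 4.03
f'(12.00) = 9.75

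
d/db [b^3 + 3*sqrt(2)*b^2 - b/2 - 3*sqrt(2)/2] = 3*b^2 + 6*sqrt(2)*b - 1/2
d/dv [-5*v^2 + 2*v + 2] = 2 - 10*v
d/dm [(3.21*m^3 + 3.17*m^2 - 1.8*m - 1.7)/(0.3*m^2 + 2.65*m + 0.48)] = (0.963*m^4 + 17.013*m^3 + 13.5629*m^2 + 4.0632*m + 3.641)/(0.09*m^4 + 1.59*m^3 + 7.3105*m^2 + 2.544*m + 0.2304)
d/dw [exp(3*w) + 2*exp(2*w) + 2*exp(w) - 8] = (3*exp(2*w) + 4*exp(w) + 2)*exp(w)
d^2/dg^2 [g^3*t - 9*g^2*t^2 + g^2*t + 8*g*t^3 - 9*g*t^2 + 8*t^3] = 2*t*(3*g - 9*t + 1)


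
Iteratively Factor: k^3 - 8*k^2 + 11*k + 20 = (k - 4)*(k^2 - 4*k - 5) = (k - 5)*(k - 4)*(k + 1)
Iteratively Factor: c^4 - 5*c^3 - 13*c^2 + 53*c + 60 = (c + 3)*(c^3 - 8*c^2 + 11*c + 20) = (c + 1)*(c + 3)*(c^2 - 9*c + 20) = (c - 5)*(c + 1)*(c + 3)*(c - 4)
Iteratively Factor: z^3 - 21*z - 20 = (z + 4)*(z^2 - 4*z - 5) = (z + 1)*(z + 4)*(z - 5)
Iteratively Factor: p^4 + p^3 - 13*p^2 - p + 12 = (p + 4)*(p^3 - 3*p^2 - p + 3) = (p - 1)*(p + 4)*(p^2 - 2*p - 3) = (p - 1)*(p + 1)*(p + 4)*(p - 3)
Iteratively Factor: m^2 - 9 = (m - 3)*(m + 3)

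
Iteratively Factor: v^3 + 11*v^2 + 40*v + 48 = (v + 4)*(v^2 + 7*v + 12) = (v + 3)*(v + 4)*(v + 4)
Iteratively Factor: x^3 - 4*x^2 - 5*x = (x + 1)*(x^2 - 5*x) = x*(x + 1)*(x - 5)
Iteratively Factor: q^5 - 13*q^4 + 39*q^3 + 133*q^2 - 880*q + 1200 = (q - 3)*(q^4 - 10*q^3 + 9*q^2 + 160*q - 400) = (q - 5)*(q - 3)*(q^3 - 5*q^2 - 16*q + 80) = (q - 5)*(q - 4)*(q - 3)*(q^2 - q - 20) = (q - 5)^2*(q - 4)*(q - 3)*(q + 4)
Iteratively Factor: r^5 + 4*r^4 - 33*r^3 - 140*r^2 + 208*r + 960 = (r - 5)*(r^4 + 9*r^3 + 12*r^2 - 80*r - 192) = (r - 5)*(r + 4)*(r^3 + 5*r^2 - 8*r - 48) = (r - 5)*(r + 4)^2*(r^2 + r - 12) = (r - 5)*(r - 3)*(r + 4)^2*(r + 4)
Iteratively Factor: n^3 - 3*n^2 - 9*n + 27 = (n - 3)*(n^2 - 9) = (n - 3)*(n + 3)*(n - 3)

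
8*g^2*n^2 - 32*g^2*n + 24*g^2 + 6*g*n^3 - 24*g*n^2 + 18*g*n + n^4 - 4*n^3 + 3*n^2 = (2*g + n)*(4*g + n)*(n - 3)*(n - 1)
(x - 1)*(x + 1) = x^2 - 1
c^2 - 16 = (c - 4)*(c + 4)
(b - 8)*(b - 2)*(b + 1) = b^3 - 9*b^2 + 6*b + 16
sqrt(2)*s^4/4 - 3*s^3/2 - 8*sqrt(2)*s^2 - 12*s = s*(s/2 + sqrt(2))*(s - 6*sqrt(2))*(sqrt(2)*s/2 + 1)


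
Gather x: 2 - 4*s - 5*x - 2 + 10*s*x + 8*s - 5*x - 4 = 4*s + x*(10*s - 10) - 4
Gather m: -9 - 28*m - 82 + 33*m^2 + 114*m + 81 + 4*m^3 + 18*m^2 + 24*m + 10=4*m^3 + 51*m^2 + 110*m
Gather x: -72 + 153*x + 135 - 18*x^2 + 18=-18*x^2 + 153*x + 81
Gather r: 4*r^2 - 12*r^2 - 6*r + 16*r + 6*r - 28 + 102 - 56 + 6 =-8*r^2 + 16*r + 24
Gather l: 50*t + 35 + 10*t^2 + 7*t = 10*t^2 + 57*t + 35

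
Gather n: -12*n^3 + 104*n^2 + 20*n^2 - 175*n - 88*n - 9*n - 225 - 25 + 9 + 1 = -12*n^3 + 124*n^2 - 272*n - 240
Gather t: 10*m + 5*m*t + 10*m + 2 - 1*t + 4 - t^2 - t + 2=20*m - t^2 + t*(5*m - 2) + 8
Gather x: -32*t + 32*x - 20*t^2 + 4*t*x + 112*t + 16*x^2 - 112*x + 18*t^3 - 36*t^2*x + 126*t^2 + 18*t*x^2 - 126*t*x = 18*t^3 + 106*t^2 + 80*t + x^2*(18*t + 16) + x*(-36*t^2 - 122*t - 80)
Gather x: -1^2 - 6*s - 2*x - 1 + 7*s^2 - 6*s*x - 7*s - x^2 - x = 7*s^2 - 13*s - x^2 + x*(-6*s - 3) - 2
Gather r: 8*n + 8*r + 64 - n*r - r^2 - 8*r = -n*r + 8*n - r^2 + 64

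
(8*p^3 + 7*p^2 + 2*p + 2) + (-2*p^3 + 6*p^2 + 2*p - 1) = 6*p^3 + 13*p^2 + 4*p + 1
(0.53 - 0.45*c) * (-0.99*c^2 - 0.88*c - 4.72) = 0.4455*c^3 - 0.1287*c^2 + 1.6576*c - 2.5016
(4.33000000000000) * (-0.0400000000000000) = -0.173200000000000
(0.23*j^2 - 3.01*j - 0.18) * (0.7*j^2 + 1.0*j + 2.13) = 0.161*j^4 - 1.877*j^3 - 2.6461*j^2 - 6.5913*j - 0.3834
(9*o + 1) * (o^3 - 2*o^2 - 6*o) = 9*o^4 - 17*o^3 - 56*o^2 - 6*o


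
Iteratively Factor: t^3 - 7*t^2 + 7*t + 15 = (t + 1)*(t^2 - 8*t + 15) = (t - 5)*(t + 1)*(t - 3)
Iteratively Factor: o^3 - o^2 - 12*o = (o - 4)*(o^2 + 3*o) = o*(o - 4)*(o + 3)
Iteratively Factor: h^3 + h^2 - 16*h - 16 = (h + 4)*(h^2 - 3*h - 4) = (h - 4)*(h + 4)*(h + 1)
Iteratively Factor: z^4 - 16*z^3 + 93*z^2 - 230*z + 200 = (z - 5)*(z^3 - 11*z^2 + 38*z - 40) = (z - 5)*(z - 4)*(z^2 - 7*z + 10) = (z - 5)*(z - 4)*(z - 2)*(z - 5)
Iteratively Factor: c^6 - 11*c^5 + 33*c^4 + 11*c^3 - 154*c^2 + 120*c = (c + 2)*(c^5 - 13*c^4 + 59*c^3 - 107*c^2 + 60*c) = (c - 1)*(c + 2)*(c^4 - 12*c^3 + 47*c^2 - 60*c) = (c - 5)*(c - 1)*(c + 2)*(c^3 - 7*c^2 + 12*c) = (c - 5)*(c - 3)*(c - 1)*(c + 2)*(c^2 - 4*c) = (c - 5)*(c - 4)*(c - 3)*(c - 1)*(c + 2)*(c)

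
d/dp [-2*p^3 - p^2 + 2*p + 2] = -6*p^2 - 2*p + 2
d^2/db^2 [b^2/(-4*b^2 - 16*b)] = 2/(b^3 + 12*b^2 + 48*b + 64)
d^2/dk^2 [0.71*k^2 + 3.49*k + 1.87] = 1.42000000000000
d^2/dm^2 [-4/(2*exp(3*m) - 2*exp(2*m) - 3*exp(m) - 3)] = 4*(2*(-6*exp(2*m) + 4*exp(m) + 3)^2*exp(m) + (18*exp(2*m) - 8*exp(m) - 3)*(-2*exp(3*m) + 2*exp(2*m) + 3*exp(m) + 3))*exp(m)/(-2*exp(3*m) + 2*exp(2*m) + 3*exp(m) + 3)^3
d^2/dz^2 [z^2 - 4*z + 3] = 2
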